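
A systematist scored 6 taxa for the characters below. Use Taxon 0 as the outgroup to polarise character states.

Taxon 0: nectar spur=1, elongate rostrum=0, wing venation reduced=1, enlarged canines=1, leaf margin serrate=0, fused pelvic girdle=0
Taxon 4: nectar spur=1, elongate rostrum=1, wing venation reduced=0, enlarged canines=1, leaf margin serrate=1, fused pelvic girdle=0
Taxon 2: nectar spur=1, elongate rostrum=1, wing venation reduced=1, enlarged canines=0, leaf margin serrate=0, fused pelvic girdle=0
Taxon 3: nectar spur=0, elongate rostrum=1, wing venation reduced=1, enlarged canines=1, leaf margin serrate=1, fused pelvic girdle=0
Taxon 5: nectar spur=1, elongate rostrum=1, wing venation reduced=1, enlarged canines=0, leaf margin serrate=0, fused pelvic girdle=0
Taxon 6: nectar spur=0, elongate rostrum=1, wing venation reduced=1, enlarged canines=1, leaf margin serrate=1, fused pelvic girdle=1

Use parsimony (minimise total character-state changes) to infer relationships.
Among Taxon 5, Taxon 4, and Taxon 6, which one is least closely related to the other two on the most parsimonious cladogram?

Taxon 5

Character polarity is set by the outgroup: the derived state is whichever differs from the outgroup's state, so for nectar spur, wing venation reduced, enlarged canines the derived state is '0', and for the remaining characters it is '1'.
nectar spur (derived state '0') is shared by Taxon 3 and Taxon 6 — a synapomorphy uniting that clade.
elongate rostrum (derived state '1') is shared by all ingroup taxa — unites the whole ingroup.
wing venation reduced: derived state '0' in Taxon 4 only — an autapomorphy, so it tells us nothing about relationships among taxa.
Only Taxon 2 and Taxon 5 show the derived state '0' for enlarged canines, supporting them as a clade.
leaf margin serrate: derived state '1' in Taxon 3, Taxon 4, and Taxon 6 only — synapomorphy for {Taxon 3, Taxon 4, Taxon 6}.
fused pelvic girdle: derived state '1' in Taxon 6 only — an autapomorphy, so it tells us nothing about relationships among taxa.
Most parsimonious ingroup topology: ((Taxon 4,(Taxon 3,Taxon 6)),(Taxon 2,Taxon 5)).
Taxon 6 and Taxon 4 share a more recent common ancestor with each other than either does with Taxon 5, so Taxon 5 is the least closely related of the three.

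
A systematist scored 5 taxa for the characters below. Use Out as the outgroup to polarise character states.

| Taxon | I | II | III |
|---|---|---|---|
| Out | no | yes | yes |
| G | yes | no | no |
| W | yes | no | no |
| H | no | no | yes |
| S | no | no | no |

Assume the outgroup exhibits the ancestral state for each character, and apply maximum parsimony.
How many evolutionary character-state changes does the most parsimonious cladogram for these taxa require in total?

3

Character polarity is set by the outgroup: the derived state is whichever differs from the outgroup's state, so for II, III the derived state is 'no', and for the remaining characters it is 'yes'.
I (derived state 'yes') is shared by G and W — a synapomorphy uniting that clade.
II (derived state 'no') is shared by all ingroup taxa — unites the whole ingroup.
III (derived state 'no') is shared by G, S, and W — a synapomorphy uniting that clade.
Most parsimonious ingroup topology: (((G,W),S),H).
Changes per character on this tree: I: 1; II: 1; III: 1.
Total = 3.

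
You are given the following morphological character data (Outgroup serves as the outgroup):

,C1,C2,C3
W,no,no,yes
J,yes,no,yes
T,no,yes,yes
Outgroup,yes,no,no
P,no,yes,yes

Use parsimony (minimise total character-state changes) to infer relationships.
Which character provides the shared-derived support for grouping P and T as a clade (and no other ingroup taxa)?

Character polarity is set by the outgroup: the derived state is whichever differs from the outgroup's state, so for C1 the derived state is 'no', and for the remaining characters it is 'yes'.
Only P, T, and W show the derived state 'no' for C1, supporting them as a clade.
C2: derived state 'yes' in P and T only — synapomorphy for {P, T}.
All ingroup taxa share the derived state 'yes' for C3; it defines the ingroup but does not resolve relationships within it.
Most parsimonious ingroup topology: (((T,P),W),J).
The clade {P, T} is supported by C2: its derived state 'yes' occurs in exactly those taxa and in no other taxon (including the outgroup).

C2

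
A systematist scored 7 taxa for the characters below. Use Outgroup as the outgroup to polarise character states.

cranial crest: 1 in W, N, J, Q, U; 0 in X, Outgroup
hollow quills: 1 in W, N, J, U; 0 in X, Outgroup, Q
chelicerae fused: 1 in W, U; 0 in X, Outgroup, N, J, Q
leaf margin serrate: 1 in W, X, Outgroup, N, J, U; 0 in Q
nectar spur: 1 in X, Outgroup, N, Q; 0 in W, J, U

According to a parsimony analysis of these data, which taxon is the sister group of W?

Character polarity is set by the outgroup: the derived state is whichever differs from the outgroup's state, so for leaf margin serrate, nectar spur the derived state is '0', and for the remaining characters it is '1'.
cranial crest: derived state '1' in J, N, Q, U, and W only — synapomorphy for {J, N, Q, U, W}.
Only J, N, U, and W show the derived state '1' for hollow quills, supporting them as a clade.
chelicerae fused: derived state '1' in U and W only — synapomorphy for {U, W}.
leaf margin serrate: derived state '0' in Q only — an autapomorphy, so it tells us nothing about relationships among taxa.
nectar spur: derived state '0' in J, U, and W only — synapomorphy for {J, U, W}.
Most parsimonious ingroup topology: (((((U,W),J),N),Q),X).
W and U form a cherry on this tree, so they are sister taxa.

U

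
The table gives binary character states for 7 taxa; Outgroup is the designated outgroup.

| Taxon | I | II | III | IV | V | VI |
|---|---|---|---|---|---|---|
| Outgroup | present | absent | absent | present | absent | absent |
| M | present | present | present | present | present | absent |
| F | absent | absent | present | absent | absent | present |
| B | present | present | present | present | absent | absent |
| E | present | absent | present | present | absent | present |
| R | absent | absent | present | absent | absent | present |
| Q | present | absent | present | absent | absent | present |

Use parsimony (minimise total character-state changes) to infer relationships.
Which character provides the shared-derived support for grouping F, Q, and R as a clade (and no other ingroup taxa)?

Character polarity is set by the outgroup: the derived state is whichever differs from the outgroup's state, so for I, IV the derived state is 'absent', and for the remaining characters it is 'present'.
Only F and R show the derived state 'absent' for I, supporting them as a clade.
Only B and M show the derived state 'present' for II, supporting them as a clade.
All ingroup taxa share the derived state 'present' for III; it defines the ingroup but does not resolve relationships within it.
IV (derived state 'absent') is shared by F, Q, and R — a synapomorphy uniting that clade.
V (derived state 'present') is unique to M (autapomorphy; uninformative for grouping).
VI: derived state 'present' in E, F, Q, and R only — synapomorphy for {E, F, Q, R}.
Most parsimonious ingroup topology: ((M,B),(((F,R),Q),E)).
The clade {F, Q, R} is supported by IV: its derived state 'absent' occurs in exactly those taxa and in no other taxon (including the outgroup).

IV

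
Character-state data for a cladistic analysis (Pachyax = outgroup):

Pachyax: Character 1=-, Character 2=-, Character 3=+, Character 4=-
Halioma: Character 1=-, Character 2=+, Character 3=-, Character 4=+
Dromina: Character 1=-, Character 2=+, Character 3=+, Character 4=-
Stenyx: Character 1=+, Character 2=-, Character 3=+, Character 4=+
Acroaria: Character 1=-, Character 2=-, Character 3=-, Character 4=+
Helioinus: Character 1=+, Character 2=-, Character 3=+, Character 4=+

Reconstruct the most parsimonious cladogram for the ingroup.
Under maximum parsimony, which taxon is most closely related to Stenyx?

Helioinus

Character polarity is set by the outgroup: the derived state is whichever differs from the outgroup's state, so for Character 3 the derived state is '-', and for the remaining characters it is '+'.
Only Helioinus and Stenyx show the derived state '+' for Character 1, supporting them as a clade.
Character 2 (state '+') occurs in Dromina and Halioma but conflicts with the nesting implied by the other characters — most parsimoniously interpreted as homoplasy.
Character 3: derived state '-' in Acroaria and Halioma only — synapomorphy for {Acroaria, Halioma}.
Character 4 (derived state '+') is shared by Acroaria, Halioma, Helioinus, and Stenyx — a synapomorphy uniting that clade.
Most parsimonious ingroup topology: (((Halioma,Acroaria),(Stenyx,Helioinus)),Dromina).
Stenyx and Helioinus form a cherry on this tree, so they are sister taxa.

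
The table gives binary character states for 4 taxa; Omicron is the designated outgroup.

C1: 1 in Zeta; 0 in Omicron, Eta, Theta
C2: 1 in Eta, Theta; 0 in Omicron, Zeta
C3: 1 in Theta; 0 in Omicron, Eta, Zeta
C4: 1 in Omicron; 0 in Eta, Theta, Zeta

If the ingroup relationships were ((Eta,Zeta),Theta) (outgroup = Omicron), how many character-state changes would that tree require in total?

5

Map each character onto ((Eta,Zeta),Theta) (rooted by Omicron) and count the minimum state changes it requires (Fitch parsimony):
C1: 1; C2: 2; C3: 1; C4: 1.
Total tree length = 5.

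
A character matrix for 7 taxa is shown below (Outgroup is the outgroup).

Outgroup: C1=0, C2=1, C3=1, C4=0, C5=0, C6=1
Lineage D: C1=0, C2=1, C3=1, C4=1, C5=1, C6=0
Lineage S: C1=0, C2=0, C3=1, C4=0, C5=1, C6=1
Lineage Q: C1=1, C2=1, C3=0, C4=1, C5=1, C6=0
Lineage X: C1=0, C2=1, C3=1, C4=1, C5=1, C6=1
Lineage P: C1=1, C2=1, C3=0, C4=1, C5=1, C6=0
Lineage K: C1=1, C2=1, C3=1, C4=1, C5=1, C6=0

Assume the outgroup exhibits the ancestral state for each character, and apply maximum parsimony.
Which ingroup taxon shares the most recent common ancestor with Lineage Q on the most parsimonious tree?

Character polarity is set by the outgroup: the derived state is whichever differs from the outgroup's state, so for C2, C3, C6 the derived state is '0', and for the remaining characters it is '1'.
C1: derived state '1' in Lineage K, Lineage P, and Lineage Q only — synapomorphy for {Lineage K, Lineage P, Lineage Q}.
C2: derived state '0' in Lineage S only — an autapomorphy, so it tells us nothing about relationships among taxa.
C3: derived state '0' in Lineage P and Lineage Q only — synapomorphy for {Lineage P, Lineage Q}.
Only Lineage D, Lineage K, Lineage P, Lineage Q, and Lineage X show the derived state '1' for C4, supporting them as a clade.
C5 (derived state '1') is shared by all ingroup taxa — unites the whole ingroup.
Only Lineage D, Lineage K, Lineage P, and Lineage Q show the derived state '0' for C6, supporting them as a clade.
Most parsimonious ingroup topology: (((Lineage D,((Lineage Q,Lineage P),Lineage K)),Lineage X),Lineage S).
Lineage Q and Lineage P form a cherry on this tree, so they are sister taxa.

Lineage P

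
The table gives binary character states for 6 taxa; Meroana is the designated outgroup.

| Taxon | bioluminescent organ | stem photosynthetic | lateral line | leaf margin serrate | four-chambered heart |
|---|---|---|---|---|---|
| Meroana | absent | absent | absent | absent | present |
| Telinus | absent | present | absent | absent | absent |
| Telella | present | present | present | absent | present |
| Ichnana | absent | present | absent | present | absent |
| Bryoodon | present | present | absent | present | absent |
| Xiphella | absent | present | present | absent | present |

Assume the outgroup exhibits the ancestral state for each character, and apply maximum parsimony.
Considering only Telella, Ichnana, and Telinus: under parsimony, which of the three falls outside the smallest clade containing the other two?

Telella

Character polarity is set by the outgroup: the derived state is whichever differs from the outgroup's state, so for four-chambered heart the derived state is 'absent', and for the remaining characters it is 'present'.
bioluminescent organ groups Bryoodon and Telella, which is incompatible with the clades supported by the remaining characters; treating it as convergent (homoplasy) costs fewer steps than any alternative tree.
All ingroup taxa share the derived state 'present' for stem photosynthetic; it defines the ingroup but does not resolve relationships within it.
lateral line: derived state 'present' in Telella and Xiphella only — synapomorphy for {Telella, Xiphella}.
leaf margin serrate: derived state 'present' in Bryoodon and Ichnana only — synapomorphy for {Bryoodon, Ichnana}.
four-chambered heart: derived state 'absent' in Bryoodon, Ichnana, and Telinus only — synapomorphy for {Bryoodon, Ichnana, Telinus}.
Most parsimonious ingroup topology: ((Telinus,(Ichnana,Bryoodon)),(Telella,Xiphella)).
Telinus and Ichnana share a more recent common ancestor with each other than either does with Telella, so Telella is the least closely related of the three.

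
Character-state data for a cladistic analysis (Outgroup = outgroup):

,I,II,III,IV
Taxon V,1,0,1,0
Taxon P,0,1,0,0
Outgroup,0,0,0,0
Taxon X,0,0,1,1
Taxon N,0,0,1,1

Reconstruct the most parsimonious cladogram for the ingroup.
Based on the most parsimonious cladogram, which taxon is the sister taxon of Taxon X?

The outgroup has state '0' for every character, so '1' is the derived state throughout.
I: derived state '1' in Taxon V only — an autapomorphy, so it tells us nothing about relationships among taxa.
II: derived state '1' in Taxon P only — an autapomorphy, so it tells us nothing about relationships among taxa.
Only Taxon N, Taxon V, and Taxon X show the derived state '1' for III, supporting them as a clade.
IV (derived state '1') is shared by Taxon N and Taxon X — a synapomorphy uniting that clade.
Most parsimonious ingroup topology: (Taxon P,((Taxon X,Taxon N),Taxon V)).
Taxon X and Taxon N form a cherry on this tree, so they are sister taxa.

Taxon N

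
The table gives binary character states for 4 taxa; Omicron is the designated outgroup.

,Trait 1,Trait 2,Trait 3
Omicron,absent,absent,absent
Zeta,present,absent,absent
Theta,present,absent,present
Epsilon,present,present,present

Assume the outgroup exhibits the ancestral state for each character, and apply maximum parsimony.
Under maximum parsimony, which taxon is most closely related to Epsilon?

The outgroup has state 'absent' for every character, so 'present' is the derived state throughout.
Trait 1 (derived state 'present') is shared by all ingroup taxa — unites the whole ingroup.
Trait 2 (derived state 'present') is unique to Epsilon (autapomorphy; uninformative for grouping).
Trait 3 (derived state 'present') is shared by Epsilon and Theta — a synapomorphy uniting that clade.
Most parsimonious ingroup topology: (Zeta,(Theta,Epsilon)).
Epsilon and Theta form a cherry on this tree, so they are sister taxa.

Theta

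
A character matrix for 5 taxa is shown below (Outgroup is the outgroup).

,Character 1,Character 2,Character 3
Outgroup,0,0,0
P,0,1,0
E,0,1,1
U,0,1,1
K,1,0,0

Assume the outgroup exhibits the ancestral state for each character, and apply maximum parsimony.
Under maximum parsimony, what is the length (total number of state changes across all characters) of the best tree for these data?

3

The outgroup has state '0' for every character, so '1' is the derived state throughout.
Character 1 (derived state '1') is unique to K (autapomorphy; uninformative for grouping).
Character 2: derived state '1' in E, P, and U only — synapomorphy for {E, P, U}.
Character 3 (derived state '1') is shared by E and U — a synapomorphy uniting that clade.
Most parsimonious ingroup topology: ((P,(E,U)),K).
Changes per character on this tree: Character 1: 1; Character 2: 1; Character 3: 1.
Total = 3.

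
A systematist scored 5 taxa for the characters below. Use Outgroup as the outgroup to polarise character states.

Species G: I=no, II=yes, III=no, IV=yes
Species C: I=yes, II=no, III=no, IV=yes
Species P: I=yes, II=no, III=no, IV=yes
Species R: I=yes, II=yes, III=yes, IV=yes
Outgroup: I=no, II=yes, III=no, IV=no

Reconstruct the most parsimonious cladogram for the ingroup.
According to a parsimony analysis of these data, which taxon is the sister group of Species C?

Species P

Character polarity is set by the outgroup: the derived state is whichever differs from the outgroup's state, so for II the derived state is 'no', and for the remaining characters it is 'yes'.
I: derived state 'yes' in Species C, Species P, and Species R only — synapomorphy for {Species C, Species P, Species R}.
II (derived state 'no') is shared by Species C and Species P — a synapomorphy uniting that clade.
III (derived state 'yes') is unique to Species R (autapomorphy; uninformative for grouping).
IV (derived state 'yes') is shared by all ingroup taxa — unites the whole ingroup.
Most parsimonious ingroup topology: (Species G,(Species R,(Species P,Species C))).
Species C and Species P form a cherry on this tree, so they are sister taxa.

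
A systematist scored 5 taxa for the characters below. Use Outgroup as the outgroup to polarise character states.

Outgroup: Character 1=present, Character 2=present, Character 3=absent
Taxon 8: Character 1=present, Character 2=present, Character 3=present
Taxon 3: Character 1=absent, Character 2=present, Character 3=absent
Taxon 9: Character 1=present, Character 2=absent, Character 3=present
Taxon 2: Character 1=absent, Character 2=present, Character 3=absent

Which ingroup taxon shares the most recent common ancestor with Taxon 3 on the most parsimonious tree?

Taxon 2

Character polarity is set by the outgroup: the derived state is whichever differs from the outgroup's state, so for Character 1, Character 2 the derived state is 'absent', and for the remaining characters it is 'present'.
Character 1 (derived state 'absent') is shared by Taxon 2 and Taxon 3 — a synapomorphy uniting that clade.
Character 2: derived state 'absent' in Taxon 9 only — an autapomorphy, so it tells us nothing about relationships among taxa.
Only Taxon 8 and Taxon 9 show the derived state 'present' for Character 3, supporting them as a clade.
Most parsimonious ingroup topology: ((Taxon 8,Taxon 9),(Taxon 3,Taxon 2)).
Taxon 3 and Taxon 2 form a cherry on this tree, so they are sister taxa.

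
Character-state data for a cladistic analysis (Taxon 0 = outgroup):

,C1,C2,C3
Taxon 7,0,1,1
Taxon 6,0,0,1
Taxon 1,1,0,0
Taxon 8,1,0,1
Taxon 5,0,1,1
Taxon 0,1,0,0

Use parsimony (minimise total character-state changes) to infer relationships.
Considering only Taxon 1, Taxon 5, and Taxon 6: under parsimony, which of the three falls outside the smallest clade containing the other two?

Character polarity is set by the outgroup: the derived state is whichever differs from the outgroup's state, so for C1 the derived state is '0', and for the remaining characters it is '1'.
C1 (derived state '0') is shared by Taxon 5, Taxon 6, and Taxon 7 — a synapomorphy uniting that clade.
Only Taxon 5 and Taxon 7 show the derived state '1' for C2, supporting them as a clade.
C3: derived state '1' in Taxon 5, Taxon 6, Taxon 7, and Taxon 8 only — synapomorphy for {Taxon 5, Taxon 6, Taxon 7, Taxon 8}.
Most parsimonious ingroup topology: ((Taxon 8,((Taxon 7,Taxon 5),Taxon 6)),Taxon 1).
Taxon 5 and Taxon 6 share a more recent common ancestor with each other than either does with Taxon 1, so Taxon 1 is the least closely related of the three.

Taxon 1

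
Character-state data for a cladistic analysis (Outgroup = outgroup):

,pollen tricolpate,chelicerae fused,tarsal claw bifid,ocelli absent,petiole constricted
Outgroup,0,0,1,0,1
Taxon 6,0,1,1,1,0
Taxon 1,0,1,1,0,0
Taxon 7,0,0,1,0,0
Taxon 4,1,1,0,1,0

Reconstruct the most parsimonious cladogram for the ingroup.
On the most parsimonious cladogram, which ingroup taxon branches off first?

Character polarity is set by the outgroup: the derived state is whichever differs from the outgroup's state, so for tarsal claw bifid, petiole constricted the derived state is '0', and for the remaining characters it is '1'.
pollen tricolpate (derived state '1') is unique to Taxon 4 (autapomorphy; uninformative for grouping).
Only Taxon 1, Taxon 4, and Taxon 6 show the derived state '1' for chelicerae fused, supporting them as a clade.
tarsal claw bifid: derived state '0' in Taxon 4 only — an autapomorphy, so it tells us nothing about relationships among taxa.
ocelli absent: derived state '1' in Taxon 4 and Taxon 6 only — synapomorphy for {Taxon 4, Taxon 6}.
All ingroup taxa share the derived state '0' for petiole constricted; it defines the ingroup but does not resolve relationships within it.
Most parsimonious ingroup topology: (((Taxon 6,Taxon 4),Taxon 1),Taxon 7).
Taxon 7 is sister to the clade containing all other ingroup taxa, so it is the earliest-diverging (most basal) ingroup lineage.

Taxon 7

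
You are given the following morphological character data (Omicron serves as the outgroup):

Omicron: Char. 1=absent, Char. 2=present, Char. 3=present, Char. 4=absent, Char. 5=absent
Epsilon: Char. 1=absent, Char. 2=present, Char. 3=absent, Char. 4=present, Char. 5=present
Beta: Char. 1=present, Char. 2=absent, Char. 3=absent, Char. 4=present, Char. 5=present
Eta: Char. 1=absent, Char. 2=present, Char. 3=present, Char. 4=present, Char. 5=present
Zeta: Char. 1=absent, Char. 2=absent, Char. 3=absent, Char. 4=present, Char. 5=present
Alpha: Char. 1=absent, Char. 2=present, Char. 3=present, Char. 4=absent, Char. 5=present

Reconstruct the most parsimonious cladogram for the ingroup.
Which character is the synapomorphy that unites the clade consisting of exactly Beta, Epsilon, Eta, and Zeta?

Character polarity is set by the outgroup: the derived state is whichever differs from the outgroup's state, so for Char. 2, Char. 3 the derived state is 'absent', and for the remaining characters it is 'present'.
Char. 1: derived state 'present' in Beta only — an autapomorphy, so it tells us nothing about relationships among taxa.
Char. 2 (derived state 'absent') is shared by Beta and Zeta — a synapomorphy uniting that clade.
Char. 3: derived state 'absent' in Beta, Epsilon, and Zeta only — synapomorphy for {Beta, Epsilon, Zeta}.
Only Beta, Epsilon, Eta, and Zeta show the derived state 'present' for Char. 4, supporting them as a clade.
All ingroup taxa share the derived state 'present' for Char. 5; it defines the ingroup but does not resolve relationships within it.
Most parsimonious ingroup topology: (((Epsilon,(Beta,Zeta)),Eta),Alpha).
The clade {Beta, Epsilon, Eta, Zeta} is supported by Char. 4: its derived state 'present' occurs in exactly those taxa and in no other taxon (including the outgroup).

Char. 4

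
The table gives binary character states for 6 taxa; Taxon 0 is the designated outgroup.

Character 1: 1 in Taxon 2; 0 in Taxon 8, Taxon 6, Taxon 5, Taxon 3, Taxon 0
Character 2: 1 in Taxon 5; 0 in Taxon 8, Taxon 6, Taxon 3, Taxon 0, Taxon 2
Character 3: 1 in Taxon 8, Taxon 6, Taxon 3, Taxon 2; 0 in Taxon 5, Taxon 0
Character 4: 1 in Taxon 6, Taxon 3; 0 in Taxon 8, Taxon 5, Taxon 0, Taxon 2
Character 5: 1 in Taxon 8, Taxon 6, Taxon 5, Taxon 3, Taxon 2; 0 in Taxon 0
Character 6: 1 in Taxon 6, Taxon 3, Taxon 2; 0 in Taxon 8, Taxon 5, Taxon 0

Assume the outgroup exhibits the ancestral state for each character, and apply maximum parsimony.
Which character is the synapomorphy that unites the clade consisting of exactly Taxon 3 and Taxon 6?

Character 4

The outgroup has state '0' for every character, so '1' is the derived state throughout.
Character 1 (derived state '1') is unique to Taxon 2 (autapomorphy; uninformative for grouping).
Character 2 (derived state '1') is unique to Taxon 5 (autapomorphy; uninformative for grouping).
Character 3: derived state '1' in Taxon 2, Taxon 3, Taxon 6, and Taxon 8 only — synapomorphy for {Taxon 2, Taxon 3, Taxon 6, Taxon 8}.
Only Taxon 3 and Taxon 6 show the derived state '1' for Character 4, supporting them as a clade.
Character 5 (derived state '1') is shared by all ingroup taxa — unites the whole ingroup.
Character 6 (derived state '1') is shared by Taxon 2, Taxon 3, and Taxon 6 — a synapomorphy uniting that clade.
Most parsimonious ingroup topology: ((((Taxon 3,Taxon 6),Taxon 2),Taxon 8),Taxon 5).
The clade {Taxon 3, Taxon 6} is supported by Character 4: its derived state '1' occurs in exactly those taxa and in no other taxon (including the outgroup).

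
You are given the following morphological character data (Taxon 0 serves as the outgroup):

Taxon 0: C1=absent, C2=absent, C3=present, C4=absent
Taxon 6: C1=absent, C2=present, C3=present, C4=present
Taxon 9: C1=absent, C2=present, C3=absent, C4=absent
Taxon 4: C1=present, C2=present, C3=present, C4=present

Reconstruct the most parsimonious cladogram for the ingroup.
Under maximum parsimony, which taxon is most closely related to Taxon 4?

Character polarity is set by the outgroup: the derived state is whichever differs from the outgroup's state, so for C3 the derived state is 'absent', and for the remaining characters it is 'present'.
C1: derived state 'present' in Taxon 4 only — an autapomorphy, so it tells us nothing about relationships among taxa.
C2 (derived state 'present') is shared by all ingroup taxa — unites the whole ingroup.
C3: derived state 'absent' in Taxon 9 only — an autapomorphy, so it tells us nothing about relationships among taxa.
Only Taxon 4 and Taxon 6 show the derived state 'present' for C4, supporting them as a clade.
Most parsimonious ingroup topology: ((Taxon 6,Taxon 4),Taxon 9).
Taxon 4 and Taxon 6 form a cherry on this tree, so they are sister taxa.

Taxon 6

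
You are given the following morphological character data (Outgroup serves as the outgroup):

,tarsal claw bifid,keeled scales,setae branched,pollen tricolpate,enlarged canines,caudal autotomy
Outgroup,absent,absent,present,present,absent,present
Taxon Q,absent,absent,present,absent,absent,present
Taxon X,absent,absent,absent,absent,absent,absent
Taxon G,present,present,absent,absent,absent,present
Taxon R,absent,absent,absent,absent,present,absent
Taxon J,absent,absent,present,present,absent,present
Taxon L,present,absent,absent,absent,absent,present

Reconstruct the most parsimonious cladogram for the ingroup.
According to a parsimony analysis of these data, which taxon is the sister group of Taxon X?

Taxon R

Character polarity is set by the outgroup: the derived state is whichever differs from the outgroup's state, so for setae branched, pollen tricolpate, caudal autotomy the derived state is 'absent', and for the remaining characters it is 'present'.
Only Taxon G and Taxon L show the derived state 'present' for tarsal claw bifid, supporting them as a clade.
keeled scales: derived state 'present' in Taxon G only — an autapomorphy, so it tells us nothing about relationships among taxa.
Only Taxon G, Taxon L, Taxon R, and Taxon X show the derived state 'absent' for setae branched, supporting them as a clade.
pollen tricolpate (derived state 'absent') is shared by Taxon G, Taxon L, Taxon Q, Taxon R, and Taxon X — a synapomorphy uniting that clade.
enlarged canines (derived state 'present') is unique to Taxon R (autapomorphy; uninformative for grouping).
caudal autotomy: derived state 'absent' in Taxon R and Taxon X only — synapomorphy for {Taxon R, Taxon X}.
Most parsimonious ingroup topology: ((Taxon Q,((Taxon X,Taxon R),(Taxon G,Taxon L))),Taxon J).
Taxon X and Taxon R form a cherry on this tree, so they are sister taxa.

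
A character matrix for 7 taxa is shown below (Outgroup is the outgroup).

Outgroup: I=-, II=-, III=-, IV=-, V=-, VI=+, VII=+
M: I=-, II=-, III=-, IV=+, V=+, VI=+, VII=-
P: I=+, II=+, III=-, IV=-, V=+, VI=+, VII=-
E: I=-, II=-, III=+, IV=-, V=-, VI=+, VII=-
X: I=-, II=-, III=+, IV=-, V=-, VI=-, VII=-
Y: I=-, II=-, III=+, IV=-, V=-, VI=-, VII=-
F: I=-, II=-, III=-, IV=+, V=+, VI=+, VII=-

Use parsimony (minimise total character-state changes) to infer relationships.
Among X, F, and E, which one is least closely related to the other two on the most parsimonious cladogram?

F

Character polarity is set by the outgroup: the derived state is whichever differs from the outgroup's state, so for VI, VII the derived state is '-', and for the remaining characters it is '+'.
I (derived state '+') is unique to P (autapomorphy; uninformative for grouping).
II: derived state '+' in P only — an autapomorphy, so it tells us nothing about relationships among taxa.
III: derived state '+' in E, X, and Y only — synapomorphy for {E, X, Y}.
IV (derived state '+') is shared by F and M — a synapomorphy uniting that clade.
Only F, M, and P show the derived state '+' for V, supporting them as a clade.
Only X and Y show the derived state '-' for VI, supporting them as a clade.
All ingroup taxa share the derived state '-' for VII; it defines the ingroup but does not resolve relationships within it.
Most parsimonious ingroup topology: (((M,F),P),(E,(X,Y))).
E and X share a more recent common ancestor with each other than either does with F, so F is the least closely related of the three.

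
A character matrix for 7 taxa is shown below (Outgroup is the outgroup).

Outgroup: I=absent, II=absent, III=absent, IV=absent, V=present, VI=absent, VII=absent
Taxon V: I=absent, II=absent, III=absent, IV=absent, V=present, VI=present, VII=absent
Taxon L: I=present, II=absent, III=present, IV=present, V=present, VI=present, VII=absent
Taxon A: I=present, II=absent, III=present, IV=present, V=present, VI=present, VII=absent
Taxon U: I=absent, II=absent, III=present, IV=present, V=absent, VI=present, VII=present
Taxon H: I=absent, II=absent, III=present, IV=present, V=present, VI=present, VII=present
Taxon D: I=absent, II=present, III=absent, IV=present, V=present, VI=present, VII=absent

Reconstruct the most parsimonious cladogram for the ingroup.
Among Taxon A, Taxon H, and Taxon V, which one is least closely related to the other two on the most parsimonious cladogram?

Taxon V

Character polarity is set by the outgroup: the derived state is whichever differs from the outgroup's state, so for V the derived state is 'absent', and for the remaining characters it is 'present'.
I: derived state 'present' in Taxon A and Taxon L only — synapomorphy for {Taxon A, Taxon L}.
II (derived state 'present') is unique to Taxon D (autapomorphy; uninformative for grouping).
III (derived state 'present') is shared by Taxon A, Taxon H, Taxon L, and Taxon U — a synapomorphy uniting that clade.
IV (derived state 'present') is shared by Taxon A, Taxon D, Taxon H, Taxon L, and Taxon U — a synapomorphy uniting that clade.
V: derived state 'absent' in Taxon U only — an autapomorphy, so it tells us nothing about relationships among taxa.
VI (derived state 'present') is shared by all ingroup taxa — unites the whole ingroup.
Only Taxon H and Taxon U show the derived state 'present' for VII, supporting them as a clade.
Most parsimonious ingroup topology: (Taxon V,(((Taxon L,Taxon A),(Taxon U,Taxon H)),Taxon D)).
Taxon H and Taxon A share a more recent common ancestor with each other than either does with Taxon V, so Taxon V is the least closely related of the three.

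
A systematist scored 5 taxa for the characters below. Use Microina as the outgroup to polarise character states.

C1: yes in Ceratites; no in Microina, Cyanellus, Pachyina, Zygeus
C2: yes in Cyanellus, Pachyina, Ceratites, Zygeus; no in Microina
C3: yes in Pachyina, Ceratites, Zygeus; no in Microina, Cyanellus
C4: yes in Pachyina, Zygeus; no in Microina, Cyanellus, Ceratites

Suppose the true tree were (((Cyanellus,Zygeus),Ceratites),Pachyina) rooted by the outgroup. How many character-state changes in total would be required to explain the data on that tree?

6

Map each character onto (((Cyanellus,Zygeus),Ceratites),Pachyina) (rooted by Microina) and count the minimum state changes it requires (Fitch parsimony):
C1: 1; C2: 1; C3: 2; C4: 2.
Total tree length = 6.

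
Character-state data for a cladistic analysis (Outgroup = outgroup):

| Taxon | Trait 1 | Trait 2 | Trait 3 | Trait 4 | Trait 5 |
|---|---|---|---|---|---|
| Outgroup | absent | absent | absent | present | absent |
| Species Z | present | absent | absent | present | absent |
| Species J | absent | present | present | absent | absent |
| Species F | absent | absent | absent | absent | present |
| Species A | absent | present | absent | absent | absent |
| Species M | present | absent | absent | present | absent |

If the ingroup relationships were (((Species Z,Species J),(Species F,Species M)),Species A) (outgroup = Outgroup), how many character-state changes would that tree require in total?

Map each character onto (((Species Z,Species J),(Species F,Species M)),Species A) (rooted by Outgroup) and count the minimum state changes it requires (Fitch parsimony):
Trait 1: 2; Trait 2: 2; Trait 3: 1; Trait 4: 3; Trait 5: 1.
Total tree length = 9.

9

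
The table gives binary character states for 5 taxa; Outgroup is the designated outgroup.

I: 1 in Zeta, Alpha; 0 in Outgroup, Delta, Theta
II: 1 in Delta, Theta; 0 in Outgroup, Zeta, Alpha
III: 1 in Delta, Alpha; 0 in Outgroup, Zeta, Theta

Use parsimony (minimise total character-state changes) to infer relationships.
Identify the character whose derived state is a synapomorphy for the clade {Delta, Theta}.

II

The outgroup has state '0' for every character, so '1' is the derived state throughout.
I: derived state '1' in Alpha and Zeta only — synapomorphy for {Alpha, Zeta}.
II: derived state '1' in Delta and Theta only — synapomorphy for {Delta, Theta}.
III groups Alpha and Delta, which is incompatible with the clades supported by the remaining characters; treating it as convergent (homoplasy) costs fewer steps than any alternative tree.
Most parsimonious ingroup topology: ((Zeta,Alpha),(Delta,Theta)).
The clade {Delta, Theta} is supported by II: its derived state '1' occurs in exactly those taxa and in no other taxon (including the outgroup).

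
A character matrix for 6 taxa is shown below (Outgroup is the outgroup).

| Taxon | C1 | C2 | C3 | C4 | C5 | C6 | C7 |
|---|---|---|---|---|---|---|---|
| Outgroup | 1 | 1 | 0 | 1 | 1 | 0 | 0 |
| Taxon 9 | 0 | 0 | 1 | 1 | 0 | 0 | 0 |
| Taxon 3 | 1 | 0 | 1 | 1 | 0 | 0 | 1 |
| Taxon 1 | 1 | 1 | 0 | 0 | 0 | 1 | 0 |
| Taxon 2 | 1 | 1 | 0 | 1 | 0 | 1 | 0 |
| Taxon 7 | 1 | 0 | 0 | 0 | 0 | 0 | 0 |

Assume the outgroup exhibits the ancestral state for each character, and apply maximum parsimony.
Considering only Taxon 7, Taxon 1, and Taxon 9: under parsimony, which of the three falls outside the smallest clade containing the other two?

Character polarity is set by the outgroup: the derived state is whichever differs from the outgroup's state, so for C1, C2, C4, C5 the derived state is '0', and for the remaining characters it is '1'.
C1: derived state '0' in Taxon 9 only — an autapomorphy, so it tells us nothing about relationships among taxa.
C2 (derived state '0') is shared by Taxon 3, Taxon 7, and Taxon 9 — a synapomorphy uniting that clade.
C3 (derived state '1') is shared by Taxon 3 and Taxon 9 — a synapomorphy uniting that clade.
C4 (state '0') occurs in Taxon 1 and Taxon 7 but conflicts with the nesting implied by the other characters — most parsimoniously interpreted as homoplasy.
All ingroup taxa share the derived state '0' for C5; it defines the ingroup but does not resolve relationships within it.
Only Taxon 1 and Taxon 2 show the derived state '1' for C6, supporting them as a clade.
C7 (derived state '1') is unique to Taxon 3 (autapomorphy; uninformative for grouping).
Most parsimonious ingroup topology: (((Taxon 9,Taxon 3),Taxon 7),(Taxon 1,Taxon 2)).
Taxon 9 and Taxon 7 share a more recent common ancestor with each other than either does with Taxon 1, so Taxon 1 is the least closely related of the three.

Taxon 1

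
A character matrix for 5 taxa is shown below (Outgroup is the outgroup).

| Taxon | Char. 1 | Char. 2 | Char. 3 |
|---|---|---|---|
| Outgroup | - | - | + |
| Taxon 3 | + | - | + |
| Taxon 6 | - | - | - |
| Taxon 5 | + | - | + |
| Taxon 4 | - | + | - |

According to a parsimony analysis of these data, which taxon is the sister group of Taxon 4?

Character polarity is set by the outgroup: the derived state is whichever differs from the outgroup's state, so for Char. 3 the derived state is '-', and for the remaining characters it is '+'.
Char. 1: derived state '+' in Taxon 3 and Taxon 5 only — synapomorphy for {Taxon 3, Taxon 5}.
Char. 2 (derived state '+') is unique to Taxon 4 (autapomorphy; uninformative for grouping).
Char. 3 (derived state '-') is shared by Taxon 4 and Taxon 6 — a synapomorphy uniting that clade.
Most parsimonious ingroup topology: ((Taxon 3,Taxon 5),(Taxon 6,Taxon 4)).
Taxon 4 and Taxon 6 form a cherry on this tree, so they are sister taxa.

Taxon 6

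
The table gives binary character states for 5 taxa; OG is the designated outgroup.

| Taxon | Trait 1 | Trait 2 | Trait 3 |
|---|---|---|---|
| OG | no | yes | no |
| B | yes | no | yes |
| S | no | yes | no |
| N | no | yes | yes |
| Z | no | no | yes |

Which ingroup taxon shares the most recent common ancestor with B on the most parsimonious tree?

Z

Character polarity is set by the outgroup: the derived state is whichever differs from the outgroup's state, so for Trait 2 the derived state is 'no', and for the remaining characters it is 'yes'.
Trait 1 (derived state 'yes') is unique to B (autapomorphy; uninformative for grouping).
Only B and Z show the derived state 'no' for Trait 2, supporting them as a clade.
Trait 3 (derived state 'yes') is shared by B, N, and Z — a synapomorphy uniting that clade.
Most parsimonious ingroup topology: (((B,Z),N),S).
B and Z form a cherry on this tree, so they are sister taxa.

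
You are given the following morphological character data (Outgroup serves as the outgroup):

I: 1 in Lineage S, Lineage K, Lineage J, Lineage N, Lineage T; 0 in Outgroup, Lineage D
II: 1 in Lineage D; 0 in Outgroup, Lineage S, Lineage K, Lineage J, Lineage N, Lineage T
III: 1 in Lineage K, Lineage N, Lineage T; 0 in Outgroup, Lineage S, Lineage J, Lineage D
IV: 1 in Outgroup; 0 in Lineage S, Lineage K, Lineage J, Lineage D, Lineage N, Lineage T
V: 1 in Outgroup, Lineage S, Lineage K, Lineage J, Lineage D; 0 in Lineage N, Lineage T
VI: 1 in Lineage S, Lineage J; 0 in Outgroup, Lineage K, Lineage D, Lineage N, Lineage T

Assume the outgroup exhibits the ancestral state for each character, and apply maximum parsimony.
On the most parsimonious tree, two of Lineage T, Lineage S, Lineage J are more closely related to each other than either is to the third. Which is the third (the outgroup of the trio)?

Lineage T

Character polarity is set by the outgroup: the derived state is whichever differs from the outgroup's state, so for IV, V the derived state is '0', and for the remaining characters it is '1'.
I (derived state '1') is shared by Lineage J, Lineage K, Lineage N, Lineage S, and Lineage T — a synapomorphy uniting that clade.
II (derived state '1') is unique to Lineage D (autapomorphy; uninformative for grouping).
Only Lineage K, Lineage N, and Lineage T show the derived state '1' for III, supporting them as a clade.
IV (derived state '0') is shared by all ingroup taxa — unites the whole ingroup.
V (derived state '0') is shared by Lineage N and Lineage T — a synapomorphy uniting that clade.
VI (derived state '1') is shared by Lineage J and Lineage S — a synapomorphy uniting that clade.
Most parsimonious ingroup topology: (((Lineage S,Lineage J),(Lineage K,(Lineage N,Lineage T))),Lineage D).
Lineage J and Lineage S share a more recent common ancestor with each other than either does with Lineage T, so Lineage T is the least closely related of the three.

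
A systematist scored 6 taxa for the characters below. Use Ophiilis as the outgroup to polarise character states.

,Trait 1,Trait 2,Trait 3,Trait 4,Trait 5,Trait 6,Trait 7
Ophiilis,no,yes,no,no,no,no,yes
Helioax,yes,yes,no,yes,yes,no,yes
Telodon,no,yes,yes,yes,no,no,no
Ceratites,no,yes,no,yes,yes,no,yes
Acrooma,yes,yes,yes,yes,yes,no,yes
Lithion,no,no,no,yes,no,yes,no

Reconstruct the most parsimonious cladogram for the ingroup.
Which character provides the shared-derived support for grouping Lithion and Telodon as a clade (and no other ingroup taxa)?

Character polarity is set by the outgroup: the derived state is whichever differs from the outgroup's state, so for Trait 2, Trait 7 the derived state is 'no', and for the remaining characters it is 'yes'.
Only Acrooma and Helioax show the derived state 'yes' for Trait 1, supporting them as a clade.
Trait 2 (derived state 'no') is unique to Lithion (autapomorphy; uninformative for grouping).
Trait 3 groups Acrooma and Telodon, which is incompatible with the clades supported by the remaining characters; treating it as convergent (homoplasy) costs fewer steps than any alternative tree.
Trait 4 (derived state 'yes') is shared by all ingroup taxa — unites the whole ingroup.
Trait 5 (derived state 'yes') is shared by Acrooma, Ceratites, and Helioax — a synapomorphy uniting that clade.
Trait 6: derived state 'yes' in Lithion only — an autapomorphy, so it tells us nothing about relationships among taxa.
Trait 7 (derived state 'no') is shared by Lithion and Telodon — a synapomorphy uniting that clade.
Most parsimonious ingroup topology: (((Helioax,Acrooma),Ceratites),(Telodon,Lithion)).
The clade {Lithion, Telodon} is supported by Trait 7: its derived state 'no' occurs in exactly those taxa and in no other taxon (including the outgroup).

Trait 7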